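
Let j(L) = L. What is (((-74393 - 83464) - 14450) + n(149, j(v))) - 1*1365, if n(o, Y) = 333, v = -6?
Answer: -173339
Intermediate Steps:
(((-74393 - 83464) - 14450) + n(149, j(v))) - 1*1365 = (((-74393 - 83464) - 14450) + 333) - 1*1365 = ((-157857 - 14450) + 333) - 1365 = (-172307 + 333) - 1365 = -171974 - 1365 = -173339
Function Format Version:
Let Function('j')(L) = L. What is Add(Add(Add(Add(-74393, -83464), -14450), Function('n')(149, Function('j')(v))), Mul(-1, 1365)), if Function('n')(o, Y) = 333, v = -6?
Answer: -173339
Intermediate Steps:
Add(Add(Add(Add(-74393, -83464), -14450), Function('n')(149, Function('j')(v))), Mul(-1, 1365)) = Add(Add(Add(Add(-74393, -83464), -14450), 333), Mul(-1, 1365)) = Add(Add(Add(-157857, -14450), 333), -1365) = Add(Add(-172307, 333), -1365) = Add(-171974, -1365) = -173339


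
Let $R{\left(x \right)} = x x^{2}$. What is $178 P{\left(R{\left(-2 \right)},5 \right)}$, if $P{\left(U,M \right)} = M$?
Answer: $890$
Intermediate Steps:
$R{\left(x \right)} = x^{3}$
$178 P{\left(R{\left(-2 \right)},5 \right)} = 178 \cdot 5 = 890$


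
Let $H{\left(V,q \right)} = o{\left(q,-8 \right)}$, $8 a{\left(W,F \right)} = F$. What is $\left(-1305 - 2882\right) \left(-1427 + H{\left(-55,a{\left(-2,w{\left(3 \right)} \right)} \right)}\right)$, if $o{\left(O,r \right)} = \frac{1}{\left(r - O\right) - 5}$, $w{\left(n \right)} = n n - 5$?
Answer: $\frac{161329297}{27} \approx 5.9752 \cdot 10^{6}$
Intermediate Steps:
$w{\left(n \right)} = -5 + n^{2}$ ($w{\left(n \right)} = n^{2} - 5 = -5 + n^{2}$)
$a{\left(W,F \right)} = \frac{F}{8}$
$o{\left(O,r \right)} = \frac{1}{-5 + r - O}$
$H{\left(V,q \right)} = \frac{1}{-13 - q}$ ($H{\left(V,q \right)} = \frac{1}{-5 - 8 - q} = \frac{1}{-13 - q}$)
$\left(-1305 - 2882\right) \left(-1427 + H{\left(-55,a{\left(-2,w{\left(3 \right)} \right)} \right)}\right) = \left(-1305 - 2882\right) \left(-1427 - \frac{1}{13 + \frac{-5 + 3^{2}}{8}}\right) = - 4187 \left(-1427 - \frac{1}{13 + \frac{-5 + 9}{8}}\right) = - 4187 \left(-1427 - \frac{1}{13 + \frac{1}{8} \cdot 4}\right) = - 4187 \left(-1427 - \frac{1}{13 + \frac{1}{2}}\right) = - 4187 \left(-1427 - \frac{1}{\frac{27}{2}}\right) = - 4187 \left(-1427 - \frac{2}{27}\right) = \left(-4187\right) \left(- \frac{38531}{27}\right) = \frac{161329297}{27}$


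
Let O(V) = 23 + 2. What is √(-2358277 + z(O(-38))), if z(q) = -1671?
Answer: 2*I*√589987 ≈ 1536.2*I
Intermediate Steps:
O(V) = 25
√(-2358277 + z(O(-38))) = √(-2358277 - 1671) = √(-2359948) = 2*I*√589987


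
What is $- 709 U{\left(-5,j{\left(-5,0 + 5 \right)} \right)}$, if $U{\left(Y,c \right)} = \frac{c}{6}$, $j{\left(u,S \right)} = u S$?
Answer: $\frac{17725}{6} \approx 2954.2$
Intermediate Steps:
$j{\left(u,S \right)} = S u$
$U{\left(Y,c \right)} = \frac{c}{6}$ ($U{\left(Y,c \right)} = c \frac{1}{6} = \frac{c}{6}$)
$- 709 U{\left(-5,j{\left(-5,0 + 5 \right)} \right)} = - 709 \frac{\left(0 + 5\right) \left(-5\right)}{6} = - 709 \frac{5 \left(-5\right)}{6} = - 709 \cdot \frac{1}{6} \left(-25\right) = \left(-709\right) \left(- \frac{25}{6}\right) = \frac{17725}{6}$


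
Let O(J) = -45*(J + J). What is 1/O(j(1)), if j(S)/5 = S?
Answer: -1/450 ≈ -0.0022222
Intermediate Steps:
j(S) = 5*S
O(J) = -90*J
1/O(j(1)) = 1/(-450) = -1/450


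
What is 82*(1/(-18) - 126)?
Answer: -93029/9 ≈ -10337.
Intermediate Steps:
82*(1/(-18) - 126) = 82*(-1/18 - 126) = 82*(-2269/18) = -93029/9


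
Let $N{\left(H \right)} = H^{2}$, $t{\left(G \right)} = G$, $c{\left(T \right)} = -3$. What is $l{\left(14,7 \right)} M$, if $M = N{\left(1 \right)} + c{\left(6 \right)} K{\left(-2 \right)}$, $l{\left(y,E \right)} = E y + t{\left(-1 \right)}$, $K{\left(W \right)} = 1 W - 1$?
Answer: $970$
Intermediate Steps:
$K{\left(W \right)} = -1 + W$ ($K{\left(W \right)} = W - 1 = -1 + W$)
$l{\left(y,E \right)} = -1 + E y$ ($l{\left(y,E \right)} = E y - 1 = -1 + E y$)
$M = 10$ ($M = 1^{2} - 3 \left(-1 - 2\right) = 1 - -9 = 1 + 9 = 10$)
$l{\left(14,7 \right)} M = \left(-1 + 7 \cdot 14\right) 10 = \left(-1 + 98\right) 10 = 97 \cdot 10 = 970$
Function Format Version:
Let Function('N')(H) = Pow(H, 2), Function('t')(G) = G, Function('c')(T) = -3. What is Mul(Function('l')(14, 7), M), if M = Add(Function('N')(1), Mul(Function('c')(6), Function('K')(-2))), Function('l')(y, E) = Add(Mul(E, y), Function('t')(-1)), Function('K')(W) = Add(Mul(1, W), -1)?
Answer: 970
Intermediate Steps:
Function('K')(W) = Add(-1, W) (Function('K')(W) = Add(W, -1) = Add(-1, W))
Function('l')(y, E) = Add(-1, Mul(E, y)) (Function('l')(y, E) = Add(Mul(E, y), -1) = Add(-1, Mul(E, y)))
M = 10 (M = Add(Pow(1, 2), Mul(-3, Add(-1, -2))) = Add(1, Mul(-3, -3)) = Add(1, 9) = 10)
Mul(Function('l')(14, 7), M) = Mul(Add(-1, Mul(7, 14)), 10) = Mul(Add(-1, 98), 10) = Mul(97, 10) = 970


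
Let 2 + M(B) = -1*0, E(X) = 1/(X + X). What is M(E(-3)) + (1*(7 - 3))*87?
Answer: 346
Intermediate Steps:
E(X) = 1/(2*X)
M(B) = -2 (M(B) = -2 - 1*0 = -2 + 0 = -2)
M(E(-3)) + (1*(7 - 3))*87 = -2 + (1*(7 - 3))*87 = -2 + (1*4)*87 = -2 + 4*87 = -2 + 348 = 346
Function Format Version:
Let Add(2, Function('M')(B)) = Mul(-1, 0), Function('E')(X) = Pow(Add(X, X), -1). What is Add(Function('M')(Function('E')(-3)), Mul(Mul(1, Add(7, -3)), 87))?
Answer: 346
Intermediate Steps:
Function('E')(X) = Mul(Rational(1, 2), Pow(X, -1)) (Function('E')(X) = Pow(Mul(2, X), -1) = Mul(Rational(1, 2), Pow(X, -1)))
Function('M')(B) = -2 (Function('M')(B) = Add(-2, Mul(-1, 0)) = Add(-2, 0) = -2)
Add(Function('M')(Function('E')(-3)), Mul(Mul(1, Add(7, -3)), 87)) = Add(-2, Mul(Mul(1, Add(7, -3)), 87)) = Add(-2, Mul(Mul(1, 4), 87)) = Add(-2, Mul(4, 87)) = Add(-2, 348) = 346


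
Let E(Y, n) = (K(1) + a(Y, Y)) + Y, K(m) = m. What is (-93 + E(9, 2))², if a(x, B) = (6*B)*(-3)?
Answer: 60025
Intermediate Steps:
a(x, B) = -18*B
E(Y, n) = 1 - 17*Y (E(Y, n) = (1 - 18*Y) + Y = 1 - 17*Y)
(-93 + E(9, 2))² = (-93 + (1 - 17*9))² = (-93 + (1 - 153))² = (-93 - 152)² = (-245)² = 60025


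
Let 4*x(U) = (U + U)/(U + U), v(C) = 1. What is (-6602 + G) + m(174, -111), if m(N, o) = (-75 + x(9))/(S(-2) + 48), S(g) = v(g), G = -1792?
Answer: -1645523/196 ≈ -8395.5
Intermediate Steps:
S(g) = 1
x(U) = ¼ (x(U) = ((U + U)/(U + U))/4 = ((2*U)/((2*U)))/4 = ((2*U)*(1/(2*U)))/4 = (¼)*1 = ¼)
m(N, o) = -299/196 (m(N, o) = (-75 + ¼)/(1 + 48) = -299/4/49 = -299/4*1/49 = -299/196)
(-6602 + G) + m(174, -111) = (-6602 - 1792) - 299/196 = -8394 - 299/196 = -1645523/196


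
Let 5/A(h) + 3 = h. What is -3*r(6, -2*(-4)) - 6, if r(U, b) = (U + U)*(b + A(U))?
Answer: -354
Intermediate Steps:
A(h) = 5/(-3 + h)
r(U, b) = 2*U*(b + 5/(-3 + U)) (r(U, b) = (U + U)*(b + 5/(-3 + U)) = (2*U)*(b + 5/(-3 + U)) = 2*U*(b + 5/(-3 + U)))
-3*r(6, -2*(-4)) - 6 = -6*6*(5 + (-2*(-4))*(-3 + 6))/(-3 + 6) - 6 = -6*6*(5 + 8*3)/3 - 6 = -6*6*(5 + 24)/3 - 6 = -6*6*29/3 - 6 = -3*116 - 6 = -348 - 6 = -354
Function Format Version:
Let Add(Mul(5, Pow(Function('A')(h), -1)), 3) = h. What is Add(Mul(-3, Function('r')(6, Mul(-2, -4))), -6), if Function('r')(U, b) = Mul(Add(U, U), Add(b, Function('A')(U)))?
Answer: -354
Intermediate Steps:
Function('A')(h) = Mul(5, Pow(Add(-3, h), -1))
Function('r')(U, b) = Mul(2, U, Add(b, Mul(5, Pow(Add(-3, U), -1)))) (Function('r')(U, b) = Mul(Add(U, U), Add(b, Mul(5, Pow(Add(-3, U), -1)))) = Mul(Mul(2, U), Add(b, Mul(5, Pow(Add(-3, U), -1)))) = Mul(2, U, Add(b, Mul(5, Pow(Add(-3, U), -1)))))
Add(Mul(-3, Function('r')(6, Mul(-2, -4))), -6) = Add(Mul(-3, Mul(2, 6, Pow(Add(-3, 6), -1), Add(5, Mul(Mul(-2, -4), Add(-3, 6))))), -6) = Add(Mul(-3, Mul(2, 6, Pow(3, -1), Add(5, Mul(8, 3)))), -6) = Add(Mul(-3, Mul(2, 6, Rational(1, 3), Add(5, 24))), -6) = Add(Mul(-3, Mul(2, 6, Rational(1, 3), 29)), -6) = Add(Mul(-3, 116), -6) = Add(-348, -6) = -354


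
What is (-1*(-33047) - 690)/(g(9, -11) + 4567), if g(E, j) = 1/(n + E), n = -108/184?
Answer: 659061/93025 ≈ 7.0848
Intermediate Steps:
n = -27/46 (n = -108*1/184 = -27/46 ≈ -0.58696)
g(E, j) = 1/(-27/46 + E)
(-1*(-33047) - 690)/(g(9, -11) + 4567) = (-1*(-33047) - 690)/(46/(-27 + 46*9) + 4567) = (33047 - 690)/(46/(-27 + 414) + 4567) = 32357/(46/387 + 4567) = 32357/(1767475/387) = 32357*(387/1767475) = 659061/93025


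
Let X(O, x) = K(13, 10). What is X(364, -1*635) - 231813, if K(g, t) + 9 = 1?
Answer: -231821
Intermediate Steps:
K(g, t) = -8 (K(g, t) = -9 + 1 = -8)
X(O, x) = -8
X(364, -1*635) - 231813 = -8 - 231813 = -231821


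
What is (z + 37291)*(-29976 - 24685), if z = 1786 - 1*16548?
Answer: -1231457669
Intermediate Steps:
z = -14762 (z = 1786 - 16548 = -14762)
(z + 37291)*(-29976 - 24685) = (-14762 + 37291)*(-29976 - 24685) = 22529*(-54661) = -1231457669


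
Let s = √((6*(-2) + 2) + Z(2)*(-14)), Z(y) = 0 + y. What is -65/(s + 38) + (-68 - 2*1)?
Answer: 5*(-14*√38 + 545*I)/(√38 - 38*I) ≈ -71.667 + 0.27037*I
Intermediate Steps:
Z(y) = y
s = I*√38 (s = √((6*(-2) + 2) + 2*(-14)) = √((-12 + 2) - 28) = √(-10 - 28) = √(-38) = I*√38 ≈ 6.1644*I)
-65/(s + 38) + (-68 - 2*1) = -65/(I*√38 + 38) + (-68 - 2*1) = -65/(38 + I*√38) + (-68 - 2) = -65/(38 + I*√38) - 70 = -70 - 65/(38 + I*√38)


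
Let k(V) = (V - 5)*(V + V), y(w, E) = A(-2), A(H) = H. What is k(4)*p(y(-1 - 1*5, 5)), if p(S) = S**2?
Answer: -32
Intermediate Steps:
y(w, E) = -2
k(V) = 2*V*(-5 + V) (k(V) = (-5 + V)*(2*V) = 2*V*(-5 + V))
k(4)*p(y(-1 - 1*5, 5)) = (2*4*(-5 + 4))*(-2)**2 = (2*4*(-1))*4 = -8*4 = -32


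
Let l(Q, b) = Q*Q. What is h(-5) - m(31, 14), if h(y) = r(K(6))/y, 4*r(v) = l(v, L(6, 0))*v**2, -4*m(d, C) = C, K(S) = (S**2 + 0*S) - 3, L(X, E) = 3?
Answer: -1185851/20 ≈ -59293.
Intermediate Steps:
l(Q, b) = Q**2
K(S) = -3 + S**2 (K(S) = (S**2 + 0) - 3 = S**2 - 3 = -3 + S**2)
m(d, C) = -C/4
r(v) = v**4/4 (r(v) = (v**2*v**2)/4 = v**4/4)
h(y) = 1185921/(4*y) (h(y) = ((-3 + 6**2)**4/4)/y = ((-3 + 36)**4/4)/y = ((1/4)*33**4)/y = ((1/4)*1185921)/y = 1185921/(4*y))
h(-5) - m(31, 14) = (1185921/4)/(-5) - (-1)*14/4 = (1185921/4)*(-1/5) - 1*(-7/2) = -1185921/20 + 7/2 = -1185851/20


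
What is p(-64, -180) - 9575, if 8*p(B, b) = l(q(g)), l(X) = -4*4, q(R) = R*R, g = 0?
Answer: -9577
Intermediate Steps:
q(R) = R²
l(X) = -16
p(B, b) = -2 (p(B, b) = (⅛)*(-16) = -2)
p(-64, -180) - 9575 = -2 - 9575 = -9577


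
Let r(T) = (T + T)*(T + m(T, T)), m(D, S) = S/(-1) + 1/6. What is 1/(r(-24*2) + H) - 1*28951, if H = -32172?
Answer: -931874789/32188 ≈ -28951.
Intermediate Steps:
m(D, S) = 1/6 - S (m(D, S) = S*(-1) + 1*(1/6) = -S + 1/6 = 1/6 - S)
r(T) = T/3 (r(T) = (T + T)*(T + (1/6 - T)) = (2*T)*(1/6) = T/3)
1/(r(-24*2) + H) - 1*28951 = 1/((-24*2)/3 - 32172) - 1*28951 = 1/((1/3)*(-48) - 32172) - 28951 = 1/(-16 - 32172) - 28951 = 1/(-32188) - 28951 = -1/32188 - 28951 = -931874789/32188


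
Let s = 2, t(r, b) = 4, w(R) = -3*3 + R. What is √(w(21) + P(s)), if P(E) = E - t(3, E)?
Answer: √10 ≈ 3.1623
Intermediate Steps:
w(R) = -9 + R
P(E) = -4 + E (P(E) = E - 1*4 = E - 4 = -4 + E)
√(w(21) + P(s)) = √((-9 + 21) + (-4 + 2)) = √(12 - 2) = √10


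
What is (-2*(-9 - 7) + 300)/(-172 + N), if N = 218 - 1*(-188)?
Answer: 166/117 ≈ 1.4188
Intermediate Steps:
N = 406 (N = 218 + 188 = 406)
(-2*(-9 - 7) + 300)/(-172 + N) = (-2*(-9 - 7) + 300)/(-172 + 406) = (-2*(-16) + 300)/234 = (32 + 300)*(1/234) = 332*(1/234) = 166/117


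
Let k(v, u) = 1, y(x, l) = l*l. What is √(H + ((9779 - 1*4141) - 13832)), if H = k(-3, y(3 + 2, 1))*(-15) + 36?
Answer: I*√8173 ≈ 90.405*I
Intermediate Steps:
y(x, l) = l²
H = 21 (H = 1*(-15) + 36 = -15 + 36 = 21)
√(H + ((9779 - 1*4141) - 13832)) = √(21 + ((9779 - 1*4141) - 13832)) = √(21 + ((9779 - 4141) - 13832)) = √(21 + (5638 - 13832)) = √(21 - 8194) = √(-8173) = I*√8173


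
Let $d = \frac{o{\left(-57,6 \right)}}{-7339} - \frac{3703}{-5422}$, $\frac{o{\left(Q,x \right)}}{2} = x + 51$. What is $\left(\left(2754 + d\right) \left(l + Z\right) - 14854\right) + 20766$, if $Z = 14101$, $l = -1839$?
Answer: $\frac{672160360027719}{19896029} \approx 3.3784 \cdot 10^{7}$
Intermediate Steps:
$o{\left(Q,x \right)} = 102 + 2 x$ ($o{\left(Q,x \right)} = 2 \left(x + 51\right) = 2 \left(51 + x\right) = 102 + 2 x$)
$d = \frac{26558209}{39792058}$ ($d = \frac{102 + 2 \cdot 6}{-7339} - \frac{3703}{-5422} = \left(102 + 12\right) \left(- \frac{1}{7339}\right) - - \frac{3703}{5422} = 114 \left(- \frac{1}{7339}\right) + \frac{3703}{5422} = - \frac{114}{7339} + \frac{3703}{5422} = \frac{26558209}{39792058} \approx 0.66743$)
$\left(\left(2754 + d\right) \left(l + Z\right) - 14854\right) + 20766 = \left(\left(2754 + \frac{26558209}{39792058}\right) \left(-1839 + 14101\right) - 14854\right) + 20766 = \left(\frac{109613885941}{39792058} \cdot 12262 - 14854\right) + 20766 = \left(\frac{672042734704271}{19896029} - 14854\right) + 20766 = \frac{671747199089505}{19896029} + 20766 = \frac{672160360027719}{19896029}$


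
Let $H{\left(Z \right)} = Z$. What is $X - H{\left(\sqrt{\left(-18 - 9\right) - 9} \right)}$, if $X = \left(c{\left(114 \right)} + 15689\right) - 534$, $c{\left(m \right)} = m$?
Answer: $15269 - 6 i \approx 15269.0 - 6.0 i$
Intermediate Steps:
$X = 15269$ ($X = \left(114 + 15689\right) - 534 = 15803 - 534 = 15269$)
$X - H{\left(\sqrt{\left(-18 - 9\right) - 9} \right)} = 15269 - \sqrt{\left(-18 - 9\right) - 9} = 15269 - \sqrt{-27 - 9} = 15269 - \sqrt{-36} = 15269 - 6 i$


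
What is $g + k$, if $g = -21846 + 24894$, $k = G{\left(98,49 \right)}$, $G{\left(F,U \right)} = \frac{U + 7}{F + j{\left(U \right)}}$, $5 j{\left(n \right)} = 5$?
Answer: $\frac{301808}{99} \approx 3048.6$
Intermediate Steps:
$j{\left(n \right)} = 1$ ($j{\left(n \right)} = \frac{1}{5} \cdot 5 = 1$)
$G{\left(F,U \right)} = \frac{7 + U}{1 + F}$ ($G{\left(F,U \right)} = \frac{U + 7}{F + 1} = \frac{7 + U}{1 + F}$)
$k = \frac{56}{99}$ ($k = \frac{7 + 49}{1 + 98} = \frac{1}{99} \cdot 56 = \frac{56}{99} \approx 0.56566$)
$g = 3048$
$g + k = 3048 + \frac{56}{99} = \frac{301808}{99}$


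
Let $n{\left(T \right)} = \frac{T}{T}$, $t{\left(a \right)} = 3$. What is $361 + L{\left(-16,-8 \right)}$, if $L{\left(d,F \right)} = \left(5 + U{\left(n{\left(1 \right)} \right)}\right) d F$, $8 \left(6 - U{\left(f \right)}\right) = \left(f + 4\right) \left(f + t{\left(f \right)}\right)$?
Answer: $1449$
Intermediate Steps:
$n{\left(T \right)} = 1$
$U{\left(f \right)} = 6 - \frac{\left(3 + f\right) \left(4 + f\right)}{8}$ ($U{\left(f \right)} = 6 - \frac{\left(f + 4\right) \left(f + 3\right)}{8} = 6 - \frac{\left(4 + f\right) \left(3 + f\right)}{8} = 6 - \frac{\left(3 + f\right) \left(4 + f\right)}{8}$)
$L{\left(d,F \right)} = \frac{17 F d}{2}$ ($L{\left(d,F \right)} = \left(5 - \left(- \frac{29}{8} + \frac{1}{8}\right)\right) d F = \left(5 - - \frac{7}{2}\right) d F = \left(5 + \frac{7}{2}\right) d F = \frac{17 d}{2} F = \frac{17 F d}{2}$)
$361 + L{\left(-16,-8 \right)} = 361 + \frac{17}{2} \left(-8\right) \left(-16\right) = 361 + 1088 = 1449$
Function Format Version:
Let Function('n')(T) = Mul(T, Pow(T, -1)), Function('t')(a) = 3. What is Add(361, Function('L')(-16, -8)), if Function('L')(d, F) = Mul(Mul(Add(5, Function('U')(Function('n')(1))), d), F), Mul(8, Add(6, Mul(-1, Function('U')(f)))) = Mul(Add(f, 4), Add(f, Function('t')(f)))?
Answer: 1449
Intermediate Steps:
Function('n')(T) = 1
Function('U')(f) = Add(6, Mul(Rational(-1, 8), Add(3, f), Add(4, f))) (Function('U')(f) = Add(6, Mul(Rational(-1, 8), Mul(Add(f, 4), Add(f, 3)))) = Add(6, Mul(Rational(-1, 8), Mul(Add(4, f), Add(3, f)))) = Add(6, Mul(Rational(-1, 8), Mul(Add(3, f), Add(4, f)))) = Add(6, Mul(Rational(-1, 8), Add(3, f), Add(4, f))))
Function('L')(d, F) = Mul(Rational(17, 2), F, d) (Function('L')(d, F) = Mul(Mul(Add(5, Add(Rational(9, 2), Mul(Rational(-7, 8), 1), Mul(Rational(-1, 8), Pow(1, 2)))), d), F) = Mul(Mul(Add(5, Add(Rational(9, 2), Rational(-7, 8), Mul(Rational(-1, 8), 1))), d), F) = Mul(Mul(Add(5, Add(Rational(9, 2), Rational(-7, 8), Rational(-1, 8))), d), F) = Mul(Mul(Add(5, Rational(7, 2)), d), F) = Mul(Mul(Rational(17, 2), d), F) = Mul(Rational(17, 2), F, d))
Add(361, Function('L')(-16, -8)) = Add(361, Mul(Rational(17, 2), -8, -16)) = Add(361, 1088) = 1449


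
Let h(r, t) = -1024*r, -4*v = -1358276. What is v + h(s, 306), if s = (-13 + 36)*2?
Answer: 292465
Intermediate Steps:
v = 339569 (v = -1/4*(-1358276) = 339569)
s = 46 (s = 23*2 = 46)
v + h(s, 306) = 339569 - 1024*46 = 339569 - 47104 = 292465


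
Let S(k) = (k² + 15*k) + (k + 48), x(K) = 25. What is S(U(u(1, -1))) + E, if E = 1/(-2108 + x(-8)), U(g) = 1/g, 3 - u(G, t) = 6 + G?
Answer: 1468499/33328 ≈ 44.062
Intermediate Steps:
u(G, t) = -3 - G (u(G, t) = 3 - (6 + G) = 3 + (-6 - G) = -3 - G)
S(k) = 48 + k² + 16*k (S(k) = (k² + 15*k) + (48 + k) = 48 + k² + 16*k)
E = -1/2083 (E = 1/(-2108 + 25) = 1/(-2083) = -1/2083 ≈ -0.00048008)
S(U(u(1, -1))) + E = (48 + (1/(-3 - 1*1))² + 16/(-3 - 1*1)) - 1/2083 = (48 + (1/(-3 - 1))² + 16/(-3 - 1)) - 1/2083 = (48 + (1/(-4))² + 16/(-4)) - 1/2083 = (48 + (-¼)² + 16*(-¼)) - 1/2083 = (48 + 1/16 - 4) - 1/2083 = 705/16 - 1/2083 = 1468499/33328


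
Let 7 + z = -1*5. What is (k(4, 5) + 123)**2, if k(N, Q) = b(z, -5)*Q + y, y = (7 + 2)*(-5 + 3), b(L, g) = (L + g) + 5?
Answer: 2025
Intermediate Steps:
z = -12 (z = -7 - 1*5 = -7 - 5 = -12)
b(L, g) = 5 + L + g
y = -18 (y = 9*(-2) = -18)
k(N, Q) = -18 - 12*Q (k(N, Q) = (5 - 12 - 5)*Q - 18 = -12*Q - 18 = -18 - 12*Q)
(k(4, 5) + 123)**2 = ((-18 - 12*5) + 123)**2 = ((-18 - 60) + 123)**2 = (-78 + 123)**2 = 45**2 = 2025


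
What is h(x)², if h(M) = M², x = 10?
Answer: 10000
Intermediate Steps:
h(x)² = (10²)² = 100² = 10000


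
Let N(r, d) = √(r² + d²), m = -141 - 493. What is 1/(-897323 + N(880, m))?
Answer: -897323/805187389973 - 2*√294089/805187389973 ≈ -1.1158e-6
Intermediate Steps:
m = -634
N(r, d) = √(d² + r²)
1/(-897323 + N(880, m)) = 1/(-897323 + √((-634)² + 880²)) = 1/(-897323 + √(401956 + 774400)) = 1/(-897323 + √1176356) = 1/(-897323 + 2*√294089)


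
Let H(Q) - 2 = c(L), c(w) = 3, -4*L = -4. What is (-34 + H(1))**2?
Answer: 841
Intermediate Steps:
L = 1 (L = -1/4*(-4) = 1)
H(Q) = 5 (H(Q) = 2 + 3 = 5)
(-34 + H(1))**2 = (-34 + 5)**2 = (-29)**2 = 841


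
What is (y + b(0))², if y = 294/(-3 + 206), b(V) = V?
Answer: 1764/841 ≈ 2.0975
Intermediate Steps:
y = 42/29 (y = 294/203 = 294*(1/203) = 42/29 ≈ 1.4483)
(y + b(0))² = (42/29 + 0)² = (42/29)² = 1764/841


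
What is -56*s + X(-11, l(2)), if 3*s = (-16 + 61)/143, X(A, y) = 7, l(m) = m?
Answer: 161/143 ≈ 1.1259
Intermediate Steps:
s = 15/143 (s = ((-16 + 61)/143)/3 = (45*(1/143))/3 = (⅓)*(45/143) = 15/143 ≈ 0.10490)
-56*s + X(-11, l(2)) = -56*15/143 + 7 = -840/143 + 7 = 161/143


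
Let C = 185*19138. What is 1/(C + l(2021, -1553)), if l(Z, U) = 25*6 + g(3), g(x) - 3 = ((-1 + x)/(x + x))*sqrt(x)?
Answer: 10622049/37609308319466 - sqrt(3)/37609308319466 ≈ 2.8243e-7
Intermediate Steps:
C = 3540530
g(x) = 3 + (-1 + x)/(2*sqrt(x)) (g(x) = 3 + ((-1 + x)/(x + x))*sqrt(x) = 3 + ((-1 + x)/((2*x)))*sqrt(x) = 3 + ((-1 + x)*(1/(2*x)))*sqrt(x) = 3 + ((-1 + x)/(2*x))*sqrt(x) = 3 + (-1 + x)/(2*sqrt(x)))
l(Z, U) = 150 + sqrt(3)*(2 + 6*sqrt(3))/6 (l(Z, U) = 25*6 + (-1 + 3 + 6*sqrt(3))/(2*sqrt(3)) = 150 + (sqrt(3)/3)*(2 + 6*sqrt(3))/2 = 150 + sqrt(3)*(2 + 6*sqrt(3))/6)
1/(C + l(2021, -1553)) = 1/(3540530 + (153 + sqrt(3)/3)) = 1/(3540683 + sqrt(3)/3)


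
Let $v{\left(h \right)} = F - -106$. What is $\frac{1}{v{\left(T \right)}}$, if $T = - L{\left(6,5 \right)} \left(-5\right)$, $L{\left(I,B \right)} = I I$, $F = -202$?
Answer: $- \frac{1}{96} \approx -0.010417$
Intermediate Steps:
$L{\left(I,B \right)} = I^{2}$
$T = 180$ ($T = - 6^{2} \left(-5\right) = - 36 \left(-5\right) = \left(-1\right) \left(-180\right) = 180$)
$v{\left(h \right)} = -96$ ($v{\left(h \right)} = -202 - -106 = -202 + 106 = -96$)
$\frac{1}{v{\left(T \right)}} = \frac{1}{-96} = - \frac{1}{96}$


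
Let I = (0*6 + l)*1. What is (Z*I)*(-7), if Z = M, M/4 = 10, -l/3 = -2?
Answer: -1680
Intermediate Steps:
l = 6 (l = -3*(-2) = 6)
M = 40 (M = 4*10 = 40)
Z = 40
I = 6 (I = (0*6 + 6)*1 = (0 + 6)*1 = 6*1 = 6)
(Z*I)*(-7) = (40*6)*(-7) = 240*(-7) = -1680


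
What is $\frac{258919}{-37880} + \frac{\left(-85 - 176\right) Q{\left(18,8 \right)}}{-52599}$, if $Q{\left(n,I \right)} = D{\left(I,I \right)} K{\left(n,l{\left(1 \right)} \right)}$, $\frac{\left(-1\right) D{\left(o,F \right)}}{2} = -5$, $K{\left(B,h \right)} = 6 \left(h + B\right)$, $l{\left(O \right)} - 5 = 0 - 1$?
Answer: $- \frac{189487627}{664150040} \approx -0.28531$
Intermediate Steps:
$l{\left(O \right)} = 4$ ($l{\left(O \right)} = 5 + \left(0 - 1\right) = 5 - 1 = 4$)
$K{\left(B,h \right)} = 6 B + 6 h$ ($K{\left(B,h \right)} = 6 \left(B + h\right) = 6 B + 6 h$)
$D{\left(o,F \right)} = 10$ ($D{\left(o,F \right)} = \left(-2\right) \left(-5\right) = 10$)
$Q{\left(n,I \right)} = 240 + 60 n$ ($Q{\left(n,I \right)} = 10 \left(6 n + 6 \cdot 4\right) = 10 \left(6 n + 24\right) = 10 \left(24 + 6 n\right) = 240 + 60 n$)
$\frac{258919}{-37880} + \frac{\left(-85 - 176\right) Q{\left(18,8 \right)}}{-52599} = \frac{258919}{-37880} + \frac{\left(-85 - 176\right) \left(240 + 60 \cdot 18\right)}{-52599} = 258919 \left(- \frac{1}{37880}\right) + - 261 \left(240 + 1080\right) \left(- \frac{1}{52599}\right) = - \frac{258919}{37880} + \left(-261\right) 1320 \left(- \frac{1}{52599}\right) = - \frac{258919}{37880} - - \frac{114840}{17533} = - \frac{258919}{37880} + \frac{114840}{17533} = - \frac{189487627}{664150040}$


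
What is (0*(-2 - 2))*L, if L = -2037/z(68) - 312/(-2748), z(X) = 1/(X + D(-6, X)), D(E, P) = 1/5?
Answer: 0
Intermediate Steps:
D(E, P) = ⅕
z(X) = 1/(⅕ + X) (z(X) = 1/(X + ⅕) = 1/(⅕ + X))
L = -159067163/1145 (L = -2037/(5/(1 + 5*68)) - 312/(-2748) = -2037/(5/(1 + 340)) - 312*(-1/2748) = -2037/(5/341) + 26/229 = -2037/(5*(1/341)) + 26/229 = -2037/5/341 + 26/229 = -2037*341/5 + 26/229 = -694617/5 + 26/229 = -159067163/1145 ≈ -1.3892e+5)
(0*(-2 - 2))*L = (0*(-2 - 2))*(-159067163/1145) = (0*(-4))*(-159067163/1145) = 0*(-159067163/1145) = 0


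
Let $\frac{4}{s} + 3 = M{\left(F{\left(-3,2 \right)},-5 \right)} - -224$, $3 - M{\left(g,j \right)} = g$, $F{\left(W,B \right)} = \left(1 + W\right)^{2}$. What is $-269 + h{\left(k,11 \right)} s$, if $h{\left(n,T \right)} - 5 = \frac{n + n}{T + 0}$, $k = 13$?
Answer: $- \frac{162664}{605} \approx -268.87$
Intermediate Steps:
$M{\left(g,j \right)} = 3 - g$
$h{\left(n,T \right)} = 5 + \frac{2 n}{T}$ ($h{\left(n,T \right)} = 5 + \frac{n + n}{T + 0} = 5 + \frac{2 n}{T}$)
$s = \frac{1}{55}$ ($s = \frac{4}{-3 + \left(\left(3 - \left(1 - 3\right)^{2}\right) - -224\right)} = \frac{4}{-3 + \left(\left(3 - \left(-2\right)^{2}\right) + 224\right)} = \frac{4}{-3 + \left(\left(3 - 4\right) + 224\right)} = \frac{4}{-3 + \left(-1 + 224\right)} = \frac{4}{-3 + 223} = \frac{4}{220} = 4 \cdot \frac{1}{220} = \frac{1}{55} \approx 0.018182$)
$-269 + h{\left(k,11 \right)} s = -269 + \left(5 + 2 \cdot 13 \cdot \frac{1}{11}\right) \frac{1}{55} = -269 + \left(5 + \frac{26}{11}\right) \frac{1}{55} = -269 + \frac{81}{11} \cdot \frac{1}{55} = -269 + \frac{81}{605} = - \frac{162664}{605}$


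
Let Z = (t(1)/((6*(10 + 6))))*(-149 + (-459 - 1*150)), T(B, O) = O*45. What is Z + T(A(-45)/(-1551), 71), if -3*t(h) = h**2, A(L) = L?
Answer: 460459/144 ≈ 3197.6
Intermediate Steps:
t(h) = -h**2/3
T(B, O) = 45*O
Z = 379/144 (Z = ((-1/3*1**2)/((6*(10 + 6))))*(-149 + (-459 - 1*150)) = ((-1/3*1)/((6*16)))*(-149 + (-459 - 150)) = (-1/3/96)*(-149 - 609) = -1/3*1/96*(-758) = -1/288*(-758) = 379/144 ≈ 2.6319)
Z + T(A(-45)/(-1551), 71) = 379/144 + 45*71 = 379/144 + 3195 = 460459/144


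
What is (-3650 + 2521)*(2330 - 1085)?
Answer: -1405605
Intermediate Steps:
(-3650 + 2521)*(2330 - 1085) = -1129*1245 = -1405605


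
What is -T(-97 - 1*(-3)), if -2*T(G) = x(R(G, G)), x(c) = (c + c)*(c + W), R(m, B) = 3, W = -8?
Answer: -15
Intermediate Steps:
x(c) = 2*c*(-8 + c) (x(c) = (c + c)*(c - 8) = (2*c)*(-8 + c) = 2*c*(-8 + c))
T(G) = 15 (T(G) = -3*(-8 + 3) = -3*(-5) = -½*(-30) = 15)
-T(-97 - 1*(-3)) = -1*15 = -15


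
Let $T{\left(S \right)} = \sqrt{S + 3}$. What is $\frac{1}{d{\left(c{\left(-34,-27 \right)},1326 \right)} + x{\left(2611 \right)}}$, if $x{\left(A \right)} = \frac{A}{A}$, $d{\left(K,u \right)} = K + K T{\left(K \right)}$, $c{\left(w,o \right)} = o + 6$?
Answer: $\frac{i}{- 20 i + 63 \sqrt{2}} \approx -0.0023987 + 0.010685 i$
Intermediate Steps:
$T{\left(S \right)} = \sqrt{3 + S}$
$c{\left(w,o \right)} = 6 + o$
$d{\left(K,u \right)} = K + K \sqrt{3 + K}$
$x{\left(A \right)} = 1$
$\frac{1}{d{\left(c{\left(-34,-27 \right)},1326 \right)} + x{\left(2611 \right)}} = \frac{1}{\left(6 - 27\right) \left(1 + \sqrt{3 + \left(6 - 27\right)}\right) + 1} = \frac{1}{- 21 \left(1 + \sqrt{3 - 21}\right) + 1} = \frac{1}{- 21 \left(1 + \sqrt{-18}\right) + 1} = \frac{1}{- 21 \left(1 + 3 i \sqrt{2}\right) + 1} = \frac{1}{\left(-21 - 63 i \sqrt{2}\right) + 1} = \frac{1}{-20 - 63 i \sqrt{2}}$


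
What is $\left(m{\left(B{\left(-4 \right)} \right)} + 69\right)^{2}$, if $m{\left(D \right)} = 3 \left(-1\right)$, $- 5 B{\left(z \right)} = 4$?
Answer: $4356$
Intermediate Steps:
$B{\left(z \right)} = - \frac{4}{5}$ ($B{\left(z \right)} = \left(- \frac{1}{5}\right) 4 = - \frac{4}{5}$)
$m{\left(D \right)} = -3$
$\left(m{\left(B{\left(-4 \right)} \right)} + 69\right)^{2} = \left(-3 + 69\right)^{2} = 66^{2} = 4356$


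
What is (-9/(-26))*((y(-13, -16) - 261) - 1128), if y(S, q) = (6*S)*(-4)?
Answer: -9693/26 ≈ -372.81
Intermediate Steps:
y(S, q) = -24*S
(-9/(-26))*((y(-13, -16) - 261) - 1128) = (-9/(-26))*((-24*(-13) - 261) - 1128) = (-9*(-1/26))*((312 - 261) - 1128) = 9*(51 - 1128)/26 = (9/26)*(-1077) = -9693/26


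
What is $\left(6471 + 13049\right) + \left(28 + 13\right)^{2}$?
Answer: $21201$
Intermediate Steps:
$\left(6471 + 13049\right) + \left(28 + 13\right)^{2} = 19520 + 41^{2} = 19520 + 1681 = 21201$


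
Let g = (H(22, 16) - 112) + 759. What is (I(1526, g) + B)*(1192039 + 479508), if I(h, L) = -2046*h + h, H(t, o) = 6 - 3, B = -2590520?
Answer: -9546522510930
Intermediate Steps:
H(t, o) = 3
g = 650 (g = (3 - 112) + 759 = -109 + 759 = 650)
I(h, L) = -2045*h
(I(1526, g) + B)*(1192039 + 479508) = (-2045*1526 - 2590520)*(1192039 + 479508) = (-3120670 - 2590520)*1671547 = -5711190*1671547 = -9546522510930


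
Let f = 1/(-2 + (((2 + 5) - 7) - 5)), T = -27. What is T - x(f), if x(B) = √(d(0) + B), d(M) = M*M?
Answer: -27 - I*√7/7 ≈ -27.0 - 0.37796*I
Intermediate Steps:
d(M) = M²
f = -⅐ (f = 1/(-2 + ((7 - 7) - 5)) = 1/(-2 + (0 - 5)) = 1/(-2 - 5) = 1/(-7) = -⅐ ≈ -0.14286)
x(B) = √B (x(B) = √(0² + B) = √(0 + B) = √B)
T - x(f) = -27 - √(-⅐) = -27 - I*√7/7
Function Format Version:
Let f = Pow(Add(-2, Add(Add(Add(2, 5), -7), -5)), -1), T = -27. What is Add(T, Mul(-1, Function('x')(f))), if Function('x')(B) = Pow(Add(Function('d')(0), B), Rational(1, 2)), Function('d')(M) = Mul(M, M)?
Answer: Add(-27, Mul(Rational(-1, 7), I, Pow(7, Rational(1, 2)))) ≈ Add(-27.000, Mul(-0.37796, I))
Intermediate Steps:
Function('d')(M) = Pow(M, 2)
f = Rational(-1, 7) (f = Pow(Add(-2, Add(Add(7, -7), -5)), -1) = Pow(Add(-2, Add(0, -5)), -1) = Pow(Add(-2, -5), -1) = Pow(-7, -1) = Rational(-1, 7) ≈ -0.14286)
Function('x')(B) = Pow(B, Rational(1, 2)) (Function('x')(B) = Pow(Add(Pow(0, 2), B), Rational(1, 2)) = Pow(Add(0, B), Rational(1, 2)) = Pow(B, Rational(1, 2)))
Add(T, Mul(-1, Function('x')(f))) = Add(-27, Mul(-1, Pow(Rational(-1, 7), Rational(1, 2)))) = Add(-27, Mul(-1, Mul(Rational(1, 7), I, Pow(7, Rational(1, 2))))) = Add(-27, Mul(Rational(-1, 7), I, Pow(7, Rational(1, 2))))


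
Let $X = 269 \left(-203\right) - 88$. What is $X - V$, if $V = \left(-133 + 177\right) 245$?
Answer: $-65475$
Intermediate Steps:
$V = 10780$ ($V = 44 \cdot 245 = 10780$)
$X = -54695$ ($X = -54607 - 88 = -54695$)
$X - V = -54695 - 10780 = -65475$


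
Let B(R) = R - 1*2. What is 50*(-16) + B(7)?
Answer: -795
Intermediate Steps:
B(R) = -2 + R (B(R) = R - 2 = -2 + R)
50*(-16) + B(7) = 50*(-16) + (-2 + 7) = -800 + 5 = -795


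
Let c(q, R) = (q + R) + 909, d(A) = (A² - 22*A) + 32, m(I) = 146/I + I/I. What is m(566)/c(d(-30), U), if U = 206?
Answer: 356/766081 ≈ 0.00046470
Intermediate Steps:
m(I) = 1 + 146/I (m(I) = 146/I + 1 = 1 + 146/I)
d(A) = 32 + A² - 22*A
c(q, R) = 909 + R + q (c(q, R) = (R + q) + 909 = 909 + R + q)
m(566)/c(d(-30), U) = ((146 + 566)/566)/(909 + 206 + (32 + (-30)² - 22*(-30))) = ((1/566)*712)/(909 + 206 + (32 + 900 + 660)) = 356/(283*(909 + 206 + 1592)) = (356/283)/2707 = (356/283)*(1/2707) = 356/766081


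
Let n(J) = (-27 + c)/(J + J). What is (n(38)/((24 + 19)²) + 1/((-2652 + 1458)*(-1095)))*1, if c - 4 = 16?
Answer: -4505743/91862646660 ≈ -4.9049e-5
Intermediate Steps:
c = 20 (c = 4 + 16 = 20)
n(J) = -7/(2*J) (n(J) = (-27 + 20)/(J + J) = -7*1/(2*J) = -7/(2*J))
(n(38)/((24 + 19)²) + 1/((-2652 + 1458)*(-1095)))*1 = ((-7/2/38)/((24 + 19)²) + 1/((-2652 + 1458)*(-1095)))*1 = ((-7/2*1/38)/(43²) - 1/1095/(-1194))*1 = (-7/76/1849 - 1/1194*(-1/1095))*1 = (-7/76*1/1849 + 1/1307430)*1 = (-7/140524 + 1/1307430)*1 = -4505743/91862646660*1 = -4505743/91862646660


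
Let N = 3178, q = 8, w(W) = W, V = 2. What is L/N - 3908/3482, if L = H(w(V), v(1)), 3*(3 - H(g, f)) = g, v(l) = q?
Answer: -2659607/2371242 ≈ -1.1216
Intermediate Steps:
v(l) = 8
H(g, f) = 3 - g/3
L = 7/3 (L = 3 - 1/3*2 = 3 - 2/3 = 7/3 ≈ 2.3333)
L/N - 3908/3482 = (7/3)/3178 - 3908/3482 = (7/3)*(1/3178) - 3908*1/3482 = 1/1362 - 1954/1741 = -2659607/2371242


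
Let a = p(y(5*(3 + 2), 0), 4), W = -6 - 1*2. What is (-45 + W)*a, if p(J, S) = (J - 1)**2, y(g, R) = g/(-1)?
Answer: -35828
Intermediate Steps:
W = -8 (W = -6 - 2 = -8)
y(g, R) = -g (y(g, R) = g*(-1) = -g)
p(J, S) = (-1 + J)**2
a = 676 (a = (-1 - 5*(3 + 2))**2 = (-1 - 5*5)**2 = (-1 - 1*25)**2 = (-1 - 25)**2 = (-26)**2 = 676)
(-45 + W)*a = (-45 - 8)*676 = -53*676 = -35828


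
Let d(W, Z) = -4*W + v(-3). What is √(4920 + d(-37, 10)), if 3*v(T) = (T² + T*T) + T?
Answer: √5073 ≈ 71.225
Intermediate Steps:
v(T) = T/3 + 2*T²/3 (v(T) = ((T² + T*T) + T)/3 = ((T² + T²) + T)/3 = (2*T² + T)/3 = (T + 2*T²)/3 = T/3 + 2*T²/3)
d(W, Z) = 5 - 4*W (d(W, Z) = -4*W + (⅓)*(-3)*(1 + 2*(-3)) = -4*W + (⅓)*(-3)*(1 - 6) = -4*W + (⅓)*(-3)*(-5) = -4*W + 5 = 5 - 4*W)
√(4920 + d(-37, 10)) = √(4920 + (5 - 4*(-37))) = √(4920 + (5 + 148)) = √(4920 + 153) = √5073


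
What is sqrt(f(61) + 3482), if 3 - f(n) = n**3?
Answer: 2*I*sqrt(55874) ≈ 472.75*I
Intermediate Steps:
f(n) = 3 - n**3
sqrt(f(61) + 3482) = sqrt((3 - 1*61**3) + 3482) = sqrt((3 - 1*226981) + 3482) = sqrt((3 - 226981) + 3482) = sqrt(-226978 + 3482) = sqrt(-223496) = 2*I*sqrt(55874)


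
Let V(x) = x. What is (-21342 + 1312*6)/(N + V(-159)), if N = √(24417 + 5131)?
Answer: -2141730/4267 - 26940*√7387/4267 ≈ -1044.6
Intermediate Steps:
N = 2*√7387 (N = √29548 = 2*√7387 ≈ 171.90)
(-21342 + 1312*6)/(N + V(-159)) = (-21342 + 1312*6)/(2*√7387 - 159) = (-21342 + 7872)/(-159 + 2*√7387) = -13470/(-159 + 2*√7387)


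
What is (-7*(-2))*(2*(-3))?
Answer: -84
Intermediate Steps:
(-7*(-2))*(2*(-3)) = 14*(-6) = -84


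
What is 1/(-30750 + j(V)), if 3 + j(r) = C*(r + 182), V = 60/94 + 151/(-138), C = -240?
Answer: -1081/80343793 ≈ -1.3455e-5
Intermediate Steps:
V = -2957/6486 (V = 60*(1/94) + 151*(-1/138) = 30/47 - 151/138 = -2957/6486 ≈ -0.45590)
j(r) = -43683 - 240*r (j(r) = -3 - 240*(r + 182) = -3 - 240*(182 + r) = -3 + (-43680 - 240*r) = -43683 - 240*r)
1/(-30750 + j(V)) = 1/(-30750 + (-43683 - 240*(-2957/6486))) = 1/(-30750 + (-43683 + 118280/1081)) = 1/(-30750 - 47103043/1081) = 1/(-80343793/1081) = -1081/80343793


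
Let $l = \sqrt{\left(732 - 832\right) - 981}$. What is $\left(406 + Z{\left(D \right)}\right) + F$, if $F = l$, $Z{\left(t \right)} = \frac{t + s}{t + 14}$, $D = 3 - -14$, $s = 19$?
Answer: $\frac{12622}{31} + i \sqrt{1081} \approx 407.16 + 32.879 i$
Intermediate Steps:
$D = 17$ ($D = 3 + 14 = 17$)
$l = i \sqrt{1081}$ ($l = \sqrt{\left(732 - 832\right) - 981} = \sqrt{-100 - 981} = \sqrt{-1081} = i \sqrt{1081} \approx 32.879 i$)
$Z{\left(t \right)} = \frac{19 + t}{14 + t}$ ($Z{\left(t \right)} = \frac{t + 19}{t + 14} = \frac{19 + t}{14 + t}$)
$F = i \sqrt{1081} \approx 32.879 i$
$\left(406 + Z{\left(D \right)}\right) + F = \left(406 + \frac{19 + 17}{14 + 17}\right) + i \sqrt{1081} = \left(406 + \frac{1}{31} \cdot 36\right) + i \sqrt{1081} = \left(406 + \frac{36}{31}\right) + i \sqrt{1081} = \frac{12622}{31} + i \sqrt{1081}$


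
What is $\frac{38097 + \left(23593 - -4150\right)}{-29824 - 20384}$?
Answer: $- \frac{4115}{3138} \approx -1.3113$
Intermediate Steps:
$\frac{38097 + \left(23593 - -4150\right)}{-29824 - 20384} = \frac{38097 + \left(23593 + 4150\right)}{-50208} = \left(38097 + 27743\right) \left(- \frac{1}{50208}\right) = 65840 \left(- \frac{1}{50208}\right) = - \frac{4115}{3138}$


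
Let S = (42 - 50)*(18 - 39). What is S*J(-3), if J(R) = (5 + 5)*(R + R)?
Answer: -10080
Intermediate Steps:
S = 168 (S = -8*(-21) = 168)
J(R) = 20*R (J(R) = 10*(2*R) = 20*R)
S*J(-3) = 168*(20*(-3)) = 168*(-60) = -10080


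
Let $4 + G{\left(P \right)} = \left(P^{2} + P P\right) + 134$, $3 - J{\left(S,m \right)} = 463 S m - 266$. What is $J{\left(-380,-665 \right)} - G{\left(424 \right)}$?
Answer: $-117359513$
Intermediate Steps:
$J{\left(S,m \right)} = 269 - 463 S m$ ($J{\left(S,m \right)} = 3 - \left(463 S m - 266\right) = 3 - \left(-266 + 463 S m\right) = 269 - 463 S m$)
$G{\left(P \right)} = 130 + 2 P^{2}$ ($G{\left(P \right)} = -4 + \left(\left(P^{2} + P P\right) + 134\right) = -4 + \left(\left(P^{2} + P^{2}\right) + 134\right) = -4 + \left(2 P^{2} + 134\right) = -4 + \left(134 + 2 P^{2}\right) = 130 + 2 P^{2}$)
$J{\left(-380,-665 \right)} - G{\left(424 \right)} = \left(269 - \left(-175940\right) \left(-665\right)\right) - \left(130 + 2 \cdot 424^{2}\right) = \left(269 - 117000100\right) - \left(130 + 2 \cdot 179776\right) = -116999831 - \left(130 + 359552\right) = -116999831 - 359682 = -117359513$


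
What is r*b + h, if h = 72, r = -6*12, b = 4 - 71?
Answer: 4896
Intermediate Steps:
b = -67
r = -72
r*b + h = -72*(-67) + 72 = 4824 + 72 = 4896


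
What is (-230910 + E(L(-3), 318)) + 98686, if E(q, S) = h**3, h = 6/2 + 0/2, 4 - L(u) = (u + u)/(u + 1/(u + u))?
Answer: -132197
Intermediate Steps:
L(u) = 4 - 2*u/(u + 1/(2*u)) (L(u) = 4 - (u + u)/(u + 1/(u + u)) = 4 - 2*u/(u + 1/(2*u)))
h = 3 (h = 6*(1/2) + 0*(1/2) = 3 + 0 = 3)
E(q, S) = 27 (E(q, S) = 3**3 = 27)
(-230910 + E(L(-3), 318)) + 98686 = (-230910 + 27) + 98686 = -230883 + 98686 = -132197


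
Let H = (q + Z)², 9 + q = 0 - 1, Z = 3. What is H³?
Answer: 117649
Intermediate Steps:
q = -10 (q = -9 + (0 - 1) = -9 - 1 = -10)
H = 49 (H = (-10 + 3)² = (-7)² = 49)
H³ = 49³ = 117649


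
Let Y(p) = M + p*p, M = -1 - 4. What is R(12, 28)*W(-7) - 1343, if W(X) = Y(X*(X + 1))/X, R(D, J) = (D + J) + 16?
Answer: -15415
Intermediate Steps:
M = -5
R(D, J) = 16 + D + J
Y(p) = -5 + p**2 (Y(p) = -5 + p*p = -5 + p**2)
W(X) = (-5 + X**2*(1 + X)**2)/X (W(X) = (-5 + (X*(X + 1))**2)/X = (-5 + (X*(1 + X))**2)/X = (-5 + X**2*(1 + X)**2)/X)
R(12, 28)*W(-7) - 1343 = (16 + 12 + 28)*(-5/(-7) - 7*(1 - 7)**2) - 1343 = 56*(-5*(-1/7) - 7*(-6)**2) - 1343 = 56*(5/7 - 7*36) - 1343 = 56*(5/7 - 252) - 1343 = 56*(-1759/7) - 1343 = -14072 - 1343 = -15415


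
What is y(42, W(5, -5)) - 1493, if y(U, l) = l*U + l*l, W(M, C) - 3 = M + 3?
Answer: -910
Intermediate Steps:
W(M, C) = 6 + M (W(M, C) = 3 + (M + 3) = 3 + (3 + M) = 6 + M)
y(U, l) = l² + U*l (y(U, l) = U*l + l² = l² + U*l)
y(42, W(5, -5)) - 1493 = (6 + 5)*(42 + (6 + 5)) - 1493 = 11*(42 + 11) - 1493 = 11*53 - 1493 = 583 - 1493 = -910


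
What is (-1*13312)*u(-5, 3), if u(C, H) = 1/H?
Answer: -13312/3 ≈ -4437.3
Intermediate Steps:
(-1*13312)*u(-5, 3) = -1*13312/3 = -13312*⅓ = -13312/3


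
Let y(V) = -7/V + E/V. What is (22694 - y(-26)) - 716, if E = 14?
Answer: 571435/26 ≈ 21978.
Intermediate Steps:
y(V) = 7/V (y(V) = -7/V + 14/V = 7/V)
(22694 - y(-26)) - 716 = (22694 - 7/(-26)) - 716 = (22694 - 7*(-1)/26) - 716 = (22694 - 1*(-7/26)) - 716 = (22694 + 7/26) - 716 = 590051/26 - 716 = 571435/26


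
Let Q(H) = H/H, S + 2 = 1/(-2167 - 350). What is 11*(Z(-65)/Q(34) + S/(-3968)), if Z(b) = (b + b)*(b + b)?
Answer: 1856668125785/9987456 ≈ 1.8590e+5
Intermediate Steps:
Z(b) = 4*b² (Z(b) = (2*b)*(2*b) = 4*b²)
S = -5035/2517 (S = -2 + 1/(-2167 - 350) = -2 + 1/(-2517) = -2 - 1/2517 = -5035/2517 ≈ -2.0004)
Q(H) = 1
11*(Z(-65)/Q(34) + S/(-3968)) = 11*((4*(-65)²)/1 - 5035/2517/(-3968)) = 11*((4*4225)*1 - 5035/2517*(-1/3968)) = 11*(16900*1 + 5035/9987456) = 11*(16900 + 5035/9987456) = 11*(168788011435/9987456) = 1856668125785/9987456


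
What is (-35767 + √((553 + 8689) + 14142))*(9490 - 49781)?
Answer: 1441088197 - 80582*√5846 ≈ 1.4349e+9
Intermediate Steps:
(-35767 + √((553 + 8689) + 14142))*(9490 - 49781) = (-35767 + √(9242 + 14142))*(-40291) = (-35767 + √23384)*(-40291) = (-35767 + 2*√5846)*(-40291) = 1441088197 - 80582*√5846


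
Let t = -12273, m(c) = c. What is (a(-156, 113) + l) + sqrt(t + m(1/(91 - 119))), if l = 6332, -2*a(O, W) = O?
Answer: 6410 + I*sqrt(2405515)/14 ≈ 6410.0 + 110.78*I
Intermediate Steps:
a(O, W) = -O/2
(a(-156, 113) + l) + sqrt(t + m(1/(91 - 119))) = (-1/2*(-156) + 6332) + sqrt(-12273 + 1/(91 - 119)) = (78 + 6332) + sqrt(-12273 + 1/(-28)) = 6410 + sqrt(-12273 - 1/28) = 6410 + sqrt(-343645/28) = 6410 + I*sqrt(2405515)/14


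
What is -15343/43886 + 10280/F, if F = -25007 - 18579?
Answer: -559944039/956407598 ≈ -0.58547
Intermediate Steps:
F = -43586
-15343/43886 + 10280/F = -15343/43886 + 10280/(-43586) = -15343*1/43886 + 10280*(-1/43586) = -15343/43886 - 5140/21793 = -559944039/956407598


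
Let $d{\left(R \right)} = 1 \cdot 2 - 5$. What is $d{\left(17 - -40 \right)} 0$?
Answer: $0$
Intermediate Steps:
$d{\left(R \right)} = -3$ ($d{\left(R \right)} = 2 - 5 = -3$)
$d{\left(17 - -40 \right)} 0 = \left(-3\right) 0 = 0$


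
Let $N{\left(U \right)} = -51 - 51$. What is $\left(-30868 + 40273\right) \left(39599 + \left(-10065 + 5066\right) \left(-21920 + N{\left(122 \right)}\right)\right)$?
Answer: $1035749861685$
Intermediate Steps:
$N{\left(U \right)} = -102$
$\left(-30868 + 40273\right) \left(39599 + \left(-10065 + 5066\right) \left(-21920 + N{\left(122 \right)}\right)\right) = \left(-30868 + 40273\right) \left(39599 + \left(-10065 + 5066\right) \left(-21920 - 102\right)\right) = 9405 \left(39599 - -110087978\right) = 9405 \left(39599 + 110087978\right) = 9405 \cdot 110127577 = 1035749861685$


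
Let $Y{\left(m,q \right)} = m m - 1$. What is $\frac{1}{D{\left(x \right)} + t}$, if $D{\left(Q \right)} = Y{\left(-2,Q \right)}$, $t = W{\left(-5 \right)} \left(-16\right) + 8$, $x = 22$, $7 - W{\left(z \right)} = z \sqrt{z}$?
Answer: $\frac{i}{- 101 i + 80 \sqrt{5}} \approx -0.0023933 + 0.0042389 i$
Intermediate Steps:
$W{\left(z \right)} = 7 - z^{\frac{3}{2}}$ ($W{\left(z \right)} = 7 - z \sqrt{z} = 7 - z^{\frac{3}{2}}$)
$t = -104 - 80 i \sqrt{5}$ ($t = \left(7 - \left(-5\right)^{\frac{3}{2}}\right) \left(-16\right) + 8 = \left(7 - - 5 i \sqrt{5}\right) \left(-16\right) + 8 = \left(7 + 5 i \sqrt{5}\right) \left(-16\right) + 8 = \left(-112 - 80 i \sqrt{5}\right) + 8 = -104 - 80 i \sqrt{5} \approx -104.0 - 178.89 i$)
$Y{\left(m,q \right)} = -1 + m^{2}$ ($Y{\left(m,q \right)} = m^{2} - 1 = -1 + m^{2}$)
$D{\left(Q \right)} = 3$ ($D{\left(Q \right)} = -1 + \left(-2\right)^{2} = -1 + 4 = 3$)
$\frac{1}{D{\left(x \right)} + t} = \frac{1}{3 - \left(104 + 80 i \sqrt{5}\right)} = \frac{1}{-101 - 80 i \sqrt{5}}$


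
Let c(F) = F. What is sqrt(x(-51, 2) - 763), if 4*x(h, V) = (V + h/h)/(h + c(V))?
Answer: I*sqrt(149551)/14 ≈ 27.623*I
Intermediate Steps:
x(h, V) = (1 + V)/(4*(V + h)) (x(h, V) = ((V + h/h)/(h + V))/4 = ((V + 1)/(V + h))/4 = ((1 + V)/(V + h))/4 = (1 + V)/(4*(V + h)))
sqrt(x(-51, 2) - 763) = sqrt((1 + 2)/(4*(2 - 51)) - 763) = sqrt((1/4)*3/(-49) - 763) = sqrt((1/4)*(-1/49)*3 - 763) = sqrt(-3/196 - 763) = sqrt(-149551/196) = I*sqrt(149551)/14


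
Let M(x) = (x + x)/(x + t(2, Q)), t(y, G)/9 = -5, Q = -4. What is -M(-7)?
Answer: -7/26 ≈ -0.26923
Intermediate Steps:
t(y, G) = -45 (t(y, G) = 9*(-5) = -45)
M(x) = 2*x/(-45 + x) (M(x) = (x + x)/(x - 45) = (2*x)/(-45 + x) = 2*x/(-45 + x))
-M(-7) = -2*(-7)/(-45 - 7) = -2*(-7)/(-52) = -2*(-7)*(-1)/52 = -1*7/26 = -7/26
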